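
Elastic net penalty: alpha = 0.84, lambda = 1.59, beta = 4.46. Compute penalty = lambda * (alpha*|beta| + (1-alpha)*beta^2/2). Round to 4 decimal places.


Compute:
L1 = 0.84 * 4.46 = 3.7464.
L2 = 0.16 * 4.46^2 / 2 = 1.5913.
Penalty = 1.59 * (3.7464 + 1.5913) = 8.4870.

8.4870


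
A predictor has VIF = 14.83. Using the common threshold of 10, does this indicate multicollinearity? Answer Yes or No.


The threshold is 10.
VIF = 14.83 is >= 10.
Multicollinearity indication: Yes.

Yes


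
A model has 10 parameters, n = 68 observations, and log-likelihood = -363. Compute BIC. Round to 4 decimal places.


ln(68) = 4.219508.
k * ln(n) = 10 * 4.219508 = 42.195080.
-2L = 726.
BIC = 42.195080 + 726 = 768.195080, which rounds to 768.1951.

768.1951


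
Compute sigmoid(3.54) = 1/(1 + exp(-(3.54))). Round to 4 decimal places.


Compute exp(-3.5400) = 0.0290.
Sigmoid = 1 / (1 + 0.0290) = 1 / 1.0290 = 0.9718.

0.9718


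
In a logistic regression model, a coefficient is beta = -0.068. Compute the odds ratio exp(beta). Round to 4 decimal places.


The odds ratio is computed as:
OR = e^(-0.068) = 0.9343.

0.9343


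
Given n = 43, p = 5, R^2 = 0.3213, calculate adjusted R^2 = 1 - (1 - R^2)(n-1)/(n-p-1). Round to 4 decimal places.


Plug in: Adj R^2 = 1 - (1 - 0.3213) * 42/37.
= 1 - 0.6787 * 42/37
= 1 - 28.5054 / 37
= 1 - 0.7704 = 0.2296.

0.2296


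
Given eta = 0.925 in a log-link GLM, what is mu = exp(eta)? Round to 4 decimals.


The inverse log link gives:
mu = exp(0.925) = 2.5219.

2.5219


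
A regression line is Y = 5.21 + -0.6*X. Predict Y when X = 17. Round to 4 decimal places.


Plug X = 17 into Y = 5.21 + -0.6*X:
Y = 5.21 + -10.2000 = -4.9900.

-4.9900


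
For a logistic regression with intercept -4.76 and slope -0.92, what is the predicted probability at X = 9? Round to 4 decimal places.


Compute z = -4.76 + (-0.92)(9) = -13.0400.
exp(-z) = 460468.6250.
P = 1/(1 + 460468.6250) = 0.0000.

0.0000


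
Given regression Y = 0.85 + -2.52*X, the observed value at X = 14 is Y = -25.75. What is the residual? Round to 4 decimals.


Compute yhat = 0.85 + (-2.52)(14) = -34.4300.
Residual = actual - predicted = -25.75 - -34.4300 = 8.6800.

8.6800


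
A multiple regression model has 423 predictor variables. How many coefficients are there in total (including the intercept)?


Total coefficients = number of predictors + 1 (for the intercept).
= 423 + 1 = 424.

424


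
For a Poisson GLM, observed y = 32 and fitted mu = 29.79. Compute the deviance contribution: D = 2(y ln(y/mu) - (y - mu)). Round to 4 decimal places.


Compute y*ln(y/mu) = 32*ln(32/29.79) = 32*0.071563 = 2.290016.
y - mu = 2.21.
D = 2*(2.290016 - (2.21)) = 0.160032, which rounds to 0.1600.

0.1600


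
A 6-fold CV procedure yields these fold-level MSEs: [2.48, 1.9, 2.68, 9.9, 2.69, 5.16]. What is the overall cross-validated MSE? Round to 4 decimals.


Sum of fold MSEs = 24.8100.
Average = 24.8100 / 6 = 4.1350.

4.1350


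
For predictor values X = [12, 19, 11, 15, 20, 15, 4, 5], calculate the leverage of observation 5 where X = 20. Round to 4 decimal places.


Compute xbar = 12.6250 with n = 8 observations.
SXX = 241.8750.
Leverage = 1/8 + (20 - 12.6250)^2/241.8750 = 0.3499.

0.3499


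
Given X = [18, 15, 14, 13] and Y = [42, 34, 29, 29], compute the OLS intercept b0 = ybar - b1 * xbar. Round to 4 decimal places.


First find the slope: b1 = 2.7857.
Means: xbar = 15.0000, ybar = 33.5000.
b0 = ybar - b1 * xbar = 33.5000 - 2.7857 * 15.0000 = -8.2857.

-8.2857


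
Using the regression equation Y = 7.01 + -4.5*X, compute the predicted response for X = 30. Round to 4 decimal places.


Plug X = 30 into Y = 7.01 + -4.5*X:
Y = 7.01 + -135.0000 = -127.9900.

-127.9900


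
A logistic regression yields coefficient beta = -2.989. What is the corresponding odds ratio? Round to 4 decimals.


exp(-2.989) = 0.0503.
So the odds ratio is 0.0503.

0.0503


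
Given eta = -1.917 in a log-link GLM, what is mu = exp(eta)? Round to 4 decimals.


mu = exp(eta) = exp(-1.917).
= 0.1470.

0.1470


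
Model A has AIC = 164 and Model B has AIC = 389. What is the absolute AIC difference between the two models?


|AIC_A - AIC_B| = |164 - 389| = 225.
Model A is preferred (lower AIC).

225


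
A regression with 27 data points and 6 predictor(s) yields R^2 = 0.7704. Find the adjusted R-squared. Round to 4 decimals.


Adjusted R^2 = 1 - (1 - R^2) * (n-1)/(n-p-1).
(1 - R^2) = 0.2296.
(n-1)/(n-p-1) = 26/20.
(1 - R^2) * (n-1) = 0.2296 * 26 = 5.9696.
Divide by (n-p-1): 5.9696 / 20 = 0.2985.
Adj R^2 = 1 - 0.2985 = 0.7015.

0.7015


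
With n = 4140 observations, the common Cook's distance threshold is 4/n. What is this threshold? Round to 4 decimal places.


Cook's distance cutoff = 4/n = 4/4140.
= 0.0010.

0.0010


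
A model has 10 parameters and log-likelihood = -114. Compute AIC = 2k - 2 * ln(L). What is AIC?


Compute:
2k = 2*10 = 20.
-2*loglik = -2*(-114) = 228.
AIC = 20 + 228 = 248.

248


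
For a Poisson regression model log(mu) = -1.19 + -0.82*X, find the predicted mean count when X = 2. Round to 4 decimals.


Compute eta = -1.19 + -0.82 * 2 = -2.8300.
Apply inverse link: mu = e^-2.8300 = 0.0590.

0.0590


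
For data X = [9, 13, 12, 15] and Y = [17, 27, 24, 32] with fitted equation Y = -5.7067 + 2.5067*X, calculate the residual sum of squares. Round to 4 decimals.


Predicted values from Y = -5.7067 + 2.5067*X.
Residuals: [0.1464, 0.1196, -0.3737, 0.1062].
SSres = 0.1867.

0.1867


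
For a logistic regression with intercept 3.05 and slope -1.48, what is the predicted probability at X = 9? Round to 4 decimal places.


Linear predictor: z = 3.05 + -1.48 * 9 = -10.2700.
P = 1/(1 + exp(10.2700)) = 1/(1 + 28853.8872) = 0.0000.

0.0000


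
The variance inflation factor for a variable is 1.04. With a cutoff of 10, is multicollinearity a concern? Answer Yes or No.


Compare VIF = 1.04 to the threshold of 10.
1.04 < 10, so the answer is No.

No


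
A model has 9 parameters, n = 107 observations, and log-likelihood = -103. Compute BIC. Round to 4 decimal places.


k * ln(n) = 9 * ln(107) = 9 * 4.672829 = 42.055461.
-2 * loglik = -2 * (-103) = 206.
BIC = 42.055461 + 206 = 248.055461, which rounds to 248.0555.

248.0555


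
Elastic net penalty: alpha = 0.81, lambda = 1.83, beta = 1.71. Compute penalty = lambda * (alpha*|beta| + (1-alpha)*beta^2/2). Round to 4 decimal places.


Compute:
L1 = 0.81 * 1.71 = 1.3851.
L2 = 0.19 * 1.71^2 / 2 = 0.2778.
Penalty = 1.83 * (1.3851 + 0.2778) = 3.0431.

3.0431


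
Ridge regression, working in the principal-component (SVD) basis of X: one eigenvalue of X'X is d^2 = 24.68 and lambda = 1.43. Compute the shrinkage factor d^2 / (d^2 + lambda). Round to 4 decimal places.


Denominator = d^2 + lambda = 24.68 + 1.43 = 26.1100.
Shrinkage = 24.68 / 26.1100 = 0.9452.

0.9452


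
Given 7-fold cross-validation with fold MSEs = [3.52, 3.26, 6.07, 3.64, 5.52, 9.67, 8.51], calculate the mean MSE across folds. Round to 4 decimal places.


Add all fold MSEs: 40.1900.
Divide by k = 7: 40.1900/7 = 5.7414.

5.7414


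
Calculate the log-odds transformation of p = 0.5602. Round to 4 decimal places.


Compute the odds: 0.5602/0.4398 = 1.2738.
Take the natural log: ln(1.2738) = 0.2420.

0.2420


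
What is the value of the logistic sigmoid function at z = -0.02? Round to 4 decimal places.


First, exp(0.0200) = 1.0202.
Then sigma(z) = 1/(1 + 1.0202) = 0.4950.

0.4950


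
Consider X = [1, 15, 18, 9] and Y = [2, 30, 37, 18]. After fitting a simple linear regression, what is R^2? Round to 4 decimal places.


Fit the OLS line: b0 = -0.2119, b1 = 2.0430.
SSres = 0.4385.
SStot = 704.7500.
R^2 = 1 - 0.4385/704.7500 = 0.9994.

0.9994


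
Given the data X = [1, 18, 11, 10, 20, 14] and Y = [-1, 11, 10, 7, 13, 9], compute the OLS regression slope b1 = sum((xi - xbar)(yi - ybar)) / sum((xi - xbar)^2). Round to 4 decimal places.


First compute the means: xbar = 12.3333, ybar = 8.1667.
Then S_xx = sum((xi - xbar)^2) = 229.3333.
S_xy = sum((xi - xbar)(yi - ybar)) = 158.6667.
b1 = S_xy / S_xx = 158.6667 / 229.3333 = 0.6919.

0.6919


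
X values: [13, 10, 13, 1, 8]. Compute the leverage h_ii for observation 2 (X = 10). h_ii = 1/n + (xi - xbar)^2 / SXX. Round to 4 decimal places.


n = 5, xbar = 9.0000.
SXX = sum((xi - xbar)^2) = 98.0000.
h = 1/5 + (10 - 9.0000)^2 / 98.0000 = 0.2102.

0.2102


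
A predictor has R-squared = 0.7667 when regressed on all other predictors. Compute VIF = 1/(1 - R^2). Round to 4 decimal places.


Denominator: 1 - 0.7667 = 0.2333.
VIF = 1 / 0.2333 = 4.2863.

4.2863


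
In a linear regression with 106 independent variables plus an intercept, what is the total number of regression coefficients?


Each predictor gets one coefficient, plus one intercept.
Total parameters = 106 + 1 = 107.

107


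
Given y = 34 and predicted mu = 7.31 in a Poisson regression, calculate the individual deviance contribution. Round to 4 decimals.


y/mu = 34/7.31 = 4.651163 (approx.), and ln(34/7.31) = 1.537117.
y * ln(y/mu) = 34 * 1.537117 = 52.261978.
y - mu = 26.69.
D = 2 * (52.261978 - 26.69) = 51.143956, which rounds to 51.1440.

51.1440


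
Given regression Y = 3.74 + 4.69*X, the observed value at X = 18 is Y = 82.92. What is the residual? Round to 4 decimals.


Fitted value at X = 18 is yhat = 3.74 + 4.69*18 = 88.1600.
Residual = 82.92 - 88.1600 = -5.2400.

-5.2400


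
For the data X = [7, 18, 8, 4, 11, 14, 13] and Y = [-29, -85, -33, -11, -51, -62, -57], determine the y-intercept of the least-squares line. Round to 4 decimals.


Compute b1 = -5.1445 from the OLS formula.
With xbar = 10.7143 and ybar = -46.8571, the intercept is:
b0 = -46.8571 - -5.1445 * 10.7143 = 8.2627.

8.2627


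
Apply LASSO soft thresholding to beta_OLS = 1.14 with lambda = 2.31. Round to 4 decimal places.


Absolute value: |1.14| = 1.14.
Compare to lambda = 2.31.
Since |beta| <= lambda, the coefficient is set to 0.

0.0000


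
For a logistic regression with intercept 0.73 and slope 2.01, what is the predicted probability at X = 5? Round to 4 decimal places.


z = 0.73 + 2.01 * 5 = 10.7800.
Sigmoid: P = 1 / (1 + exp(-10.7800)) = 1.0000.

1.0000


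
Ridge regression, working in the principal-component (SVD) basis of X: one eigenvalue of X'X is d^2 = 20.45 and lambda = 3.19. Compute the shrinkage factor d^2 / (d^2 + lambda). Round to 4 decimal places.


d^2 + lambda = 20.45 + 3.19 = 23.6400.
Shrinkage factor = 20.45/23.6400 = 0.8651.

0.8651


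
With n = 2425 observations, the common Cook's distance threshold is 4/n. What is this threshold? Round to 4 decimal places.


Using the rule of thumb:
Threshold = 4 / 2425 = 0.0016.

0.0016


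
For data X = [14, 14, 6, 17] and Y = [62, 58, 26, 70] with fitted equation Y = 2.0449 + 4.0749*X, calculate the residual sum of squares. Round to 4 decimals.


Compute predicted values, then residuals = yi - yhat_i.
Residuals: [2.9065, -1.0935, -0.4943, -1.3182].
SSres = sum(residual^2) = 11.6255.

11.6255


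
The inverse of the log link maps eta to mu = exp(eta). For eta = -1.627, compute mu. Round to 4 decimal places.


The inverse log link gives:
mu = exp(-1.627) = 0.1965.

0.1965


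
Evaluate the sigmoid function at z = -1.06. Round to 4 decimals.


Compute exp(1.0600) = 2.8864.
Sigmoid = 1 / (1 + 2.8864) = 1 / 3.8864 = 0.2573.

0.2573


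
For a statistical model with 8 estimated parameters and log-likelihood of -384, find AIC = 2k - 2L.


AIC = 2k - 2*loglik = 2(8) - 2(-384).
= 16 + 768 = 784.

784


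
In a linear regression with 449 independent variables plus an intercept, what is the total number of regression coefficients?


Total coefficients = number of predictors + 1 (for the intercept).
= 449 + 1 = 450.

450


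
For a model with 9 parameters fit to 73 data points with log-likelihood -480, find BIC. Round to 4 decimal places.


k * ln(n) = 9 * ln(73) = 9 * 4.290459 = 38.614131.
-2 * loglik = -2 * (-480) = 960.
BIC = 38.614131 + 960 = 998.614131, which rounds to 998.6141.

998.6141


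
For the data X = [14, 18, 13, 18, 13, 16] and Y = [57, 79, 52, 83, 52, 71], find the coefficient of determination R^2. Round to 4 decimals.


The fitted line is Y = -24.4634 + 5.8780*X.
SSres = 10.9268, SStot = 955.3333.
R^2 = 1 - SSres/SStot = 0.9886.

0.9886


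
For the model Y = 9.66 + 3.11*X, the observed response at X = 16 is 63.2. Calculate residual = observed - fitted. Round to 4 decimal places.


Fitted value at X = 16 is yhat = 9.66 + 3.11*16 = 59.4200.
Residual = 63.2 - 59.4200 = 3.7800.

3.7800


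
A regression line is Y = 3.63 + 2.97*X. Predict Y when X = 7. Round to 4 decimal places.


Predicted value:
Y = 3.63 + (2.97)(7) = 3.63 + 20.7900 = 24.4200.

24.4200


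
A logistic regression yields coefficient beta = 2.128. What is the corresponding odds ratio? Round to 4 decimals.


exp(2.128) = 8.3981.
So the odds ratio is 8.3981.

8.3981


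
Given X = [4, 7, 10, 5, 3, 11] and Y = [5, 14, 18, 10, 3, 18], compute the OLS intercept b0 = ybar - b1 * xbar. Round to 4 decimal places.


The slope is b1 = 1.9063.
Sample means are xbar = 6.6667 and ybar = 11.3333.
Intercept: b0 = 11.3333 - (1.9063)(6.6667) = -1.3750.

-1.3750


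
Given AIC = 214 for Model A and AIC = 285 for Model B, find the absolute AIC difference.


|AIC_A - AIC_B| = |214 - 285| = 71.
Model A is preferred (lower AIC).

71


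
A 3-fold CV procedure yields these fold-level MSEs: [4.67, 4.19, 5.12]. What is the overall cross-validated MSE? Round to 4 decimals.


Add all fold MSEs: 13.9800.
Divide by k = 3: 13.9800/3 = 4.6600.

4.6600


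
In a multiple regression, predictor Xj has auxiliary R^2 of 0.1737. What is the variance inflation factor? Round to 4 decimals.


Denominator: 1 - 0.1737 = 0.8263.
VIF = 1 / 0.8263 = 1.2102.

1.2102


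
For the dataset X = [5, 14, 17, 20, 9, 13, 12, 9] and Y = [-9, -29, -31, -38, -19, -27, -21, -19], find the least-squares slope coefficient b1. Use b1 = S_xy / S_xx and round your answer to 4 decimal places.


Calculate xbar = 12.3750, ybar = -24.1250.
S_xx = 159.8750, S_xy = -294.6250.
Using b1 = S_xy / S_xx = -294.6250 / 159.8750, we get b1 = -1.8428.

-1.8428


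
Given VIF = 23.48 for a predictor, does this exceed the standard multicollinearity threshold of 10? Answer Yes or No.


The threshold is 10.
VIF = 23.48 is >= 10.
Multicollinearity indication: Yes.

Yes


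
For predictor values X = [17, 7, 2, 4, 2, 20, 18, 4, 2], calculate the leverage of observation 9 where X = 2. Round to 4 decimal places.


n = 9, xbar = 8.4444.
SXX = sum((xi - xbar)^2) = 464.2222.
h = 1/9 + (2 - 8.4444)^2 / 464.2222 = 0.2006.

0.2006


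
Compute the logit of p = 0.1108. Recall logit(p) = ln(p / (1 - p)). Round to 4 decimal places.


The odds are p/(1-p) = 0.1108 / 0.8892 = 0.1246.
logit(p) = ln(0.1246) = -2.0826.

-2.0826


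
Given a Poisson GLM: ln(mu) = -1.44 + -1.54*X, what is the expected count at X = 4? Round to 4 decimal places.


Compute eta = -1.44 + -1.54 * 4 = -7.6000.
Apply inverse link: mu = e^-7.6000 = 0.0005.

0.0005


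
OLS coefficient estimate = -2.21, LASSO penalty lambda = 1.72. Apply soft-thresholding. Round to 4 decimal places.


Absolute value: |-2.21| = 2.21.
Compare to lambda = 1.72.
Since |beta| > lambda, coefficient = sign(beta)*(|beta| - lambda) = -0.4900.

-0.4900


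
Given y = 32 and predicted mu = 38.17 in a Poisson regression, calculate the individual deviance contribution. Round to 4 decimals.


Compute y*ln(y/mu) = 32*ln(32/38.17) = 32*-0.176314 = -5.642048.
y - mu = -6.17.
D = 2*(-5.642048 - (-6.17)) = 1.055904, which rounds to 1.0559.

1.0559


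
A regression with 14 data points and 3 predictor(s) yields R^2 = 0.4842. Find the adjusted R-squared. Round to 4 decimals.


Adjusted R^2 = 1 - (1 - R^2) * (n-1)/(n-p-1).
(1 - R^2) = 0.5158.
(n-1)/(n-p-1) = 13/10.
(1 - R^2) * (n-1) = 0.5158 * 13 = 6.7054.
Divide by (n-p-1): 6.7054 / 10 = 0.6705.
Adj R^2 = 1 - 0.6705 = 0.3295.

0.3295


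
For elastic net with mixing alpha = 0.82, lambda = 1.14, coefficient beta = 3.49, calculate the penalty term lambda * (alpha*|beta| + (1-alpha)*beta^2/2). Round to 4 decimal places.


alpha * |beta| = 0.82 * 3.49 = 2.8618.
(1-alpha) * beta^2/2 = 0.18 * 12.1801/2 = 1.0962.
Total = 1.14 * (2.8618 + 1.0962) = 4.5121.

4.5121


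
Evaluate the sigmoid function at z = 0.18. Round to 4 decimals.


First, exp(-0.1800) = 0.8353.
Then sigma(z) = 1/(1 + 0.8353) = 0.5449.

0.5449


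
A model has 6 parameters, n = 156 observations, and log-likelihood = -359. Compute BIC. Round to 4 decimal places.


ln(156) = 5.049856.
k * ln(n) = 6 * 5.049856 = 30.299136.
-2L = 718.
BIC = 30.299136 + 718 = 748.299136, which rounds to 748.2991.

748.2991


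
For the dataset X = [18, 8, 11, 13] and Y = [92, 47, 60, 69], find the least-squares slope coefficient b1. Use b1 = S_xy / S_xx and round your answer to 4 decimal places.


The sample means are xbar = 12.5000 and ybar = 67.0000.
Compute S_xx = 53.0000 and S_xy = 239.0000.
Slope b1 = S_xy / S_xx = 239.0000 / 53.0000 = 4.5094.

4.5094


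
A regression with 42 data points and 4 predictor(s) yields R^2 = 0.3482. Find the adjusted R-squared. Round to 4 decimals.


Adjusted R^2 = 1 - (1 - R^2) * (n-1)/(n-p-1).
(1 - R^2) = 0.6518.
(n-1)/(n-p-1) = 41/37.
(1 - R^2) * (n-1) = 0.6518 * 41 = 26.7238.
Divide by (n-p-1): 26.7238 / 37 = 0.7223.
Adj R^2 = 1 - 0.7223 = 0.2777.

0.2777


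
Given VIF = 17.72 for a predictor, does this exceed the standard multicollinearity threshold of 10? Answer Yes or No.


Compare VIF = 17.72 to the threshold of 10.
17.72 >= 10, so the answer is Yes.

Yes


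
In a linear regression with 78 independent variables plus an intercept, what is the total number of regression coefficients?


Each predictor gets one coefficient, plus one intercept.
Total parameters = 78 + 1 = 79.

79


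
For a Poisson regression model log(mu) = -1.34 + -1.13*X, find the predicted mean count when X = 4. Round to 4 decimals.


eta = -1.34 + -1.13 * 4 = -5.8600.
mu = exp(-5.8600) = 0.0029.

0.0029


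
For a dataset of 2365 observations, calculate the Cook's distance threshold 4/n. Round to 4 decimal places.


Using the rule of thumb:
Threshold = 4 / 2365 = 0.0017.

0.0017


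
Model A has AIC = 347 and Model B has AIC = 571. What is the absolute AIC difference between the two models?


Compute |347 - 571| = 224.
Model A has the smaller AIC.

224


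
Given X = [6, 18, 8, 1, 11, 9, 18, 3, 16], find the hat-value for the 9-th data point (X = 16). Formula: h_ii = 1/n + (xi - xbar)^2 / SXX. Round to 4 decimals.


Compute xbar = 10.0000 with n = 9 observations.
SXX = 316.0000.
Leverage = 1/9 + (16 - 10.0000)^2/316.0000 = 0.2250.

0.2250


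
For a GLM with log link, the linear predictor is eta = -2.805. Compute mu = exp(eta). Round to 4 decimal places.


Apply the inverse link:
mu = e^-2.805 = 0.0605.

0.0605


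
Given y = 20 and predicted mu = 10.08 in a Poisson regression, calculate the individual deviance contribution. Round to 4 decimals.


Compute y*ln(y/mu) = 20*ln(20/10.08) = 20*0.685179 = 13.703580.
y - mu = 9.92.
D = 2*(13.703580 - (9.92)) = 7.567160, which rounds to 7.5672.

7.5672


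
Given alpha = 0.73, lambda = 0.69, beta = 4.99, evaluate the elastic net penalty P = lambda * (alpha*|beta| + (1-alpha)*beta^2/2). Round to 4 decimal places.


alpha * |beta| = 0.73 * 4.99 = 3.6427.
(1-alpha) * beta^2/2 = 0.27 * 24.9001/2 = 3.3615.
Total = 0.69 * (3.6427 + 3.3615) = 4.8329.

4.8329


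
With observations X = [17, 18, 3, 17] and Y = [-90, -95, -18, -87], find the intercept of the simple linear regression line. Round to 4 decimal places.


The slope is b1 = -5.0759.
Sample means are xbar = 13.7500 and ybar = -72.5000.
Intercept: b0 = -72.5000 - (-5.0759)(13.7500) = -2.7060.

-2.7060


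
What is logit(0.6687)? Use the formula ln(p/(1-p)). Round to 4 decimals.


The odds are p/(1-p) = 0.6687 / 0.3313 = 2.0184.
logit(p) = ln(2.0184) = 0.7023.

0.7023


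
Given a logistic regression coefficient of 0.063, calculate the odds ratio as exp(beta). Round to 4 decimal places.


Odds ratio = exp(beta) = exp(0.063).
= 1.0650.

1.0650


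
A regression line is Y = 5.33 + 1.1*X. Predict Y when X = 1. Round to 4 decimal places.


Substitute X = 1 into the equation:
Y = 5.33 + 1.1 * 1 = 5.33 + 1.1000 = 6.4300.

6.4300


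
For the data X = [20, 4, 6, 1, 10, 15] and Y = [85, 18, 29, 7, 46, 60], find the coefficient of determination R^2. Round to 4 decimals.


Fit the OLS line: b0 = 3.3172, b1 = 4.0196.
SSres = 25.4021.
SStot = 4150.8333.
R^2 = 1 - 25.4021/4150.8333 = 0.9939.

0.9939


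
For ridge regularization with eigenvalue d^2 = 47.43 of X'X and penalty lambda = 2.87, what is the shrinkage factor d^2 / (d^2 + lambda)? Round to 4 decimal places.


Compute the denominator: 47.43 + 2.87 = 50.3000.
Shrinkage factor = 47.43 / 50.3000 = 0.9429.

0.9429


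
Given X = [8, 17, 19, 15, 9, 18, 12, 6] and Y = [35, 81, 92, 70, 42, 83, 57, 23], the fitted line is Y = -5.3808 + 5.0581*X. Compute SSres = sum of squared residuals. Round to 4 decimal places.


Predicted values from Y = -5.3808 + 5.0581*X.
Residuals: [-0.0840, 0.3931, 1.2769, -0.4907, 1.8579, -2.6650, 1.6836, -1.9678].
SSres = 19.2936.

19.2936


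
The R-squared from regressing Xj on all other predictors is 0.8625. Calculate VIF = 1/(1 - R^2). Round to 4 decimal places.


Using VIF = 1/(1 - R^2_j):
1 - 0.8625 = 0.1375.
VIF = 7.2727.

7.2727


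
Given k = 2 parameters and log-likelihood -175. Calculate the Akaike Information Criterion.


Compute:
2k = 2*2 = 4.
-2*loglik = -2*(-175) = 350.
AIC = 4 + 350 = 354.

354


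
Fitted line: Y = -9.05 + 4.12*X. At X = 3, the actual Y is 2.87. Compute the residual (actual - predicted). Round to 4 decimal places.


Predicted = -9.05 + 4.12 * 3 = 3.3100.
Residual = 2.87 - 3.3100 = -0.4400.

-0.4400


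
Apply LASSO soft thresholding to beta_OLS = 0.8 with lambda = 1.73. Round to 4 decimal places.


|beta_OLS| = 0.8.
lambda = 1.73.
Since |beta| <= lambda, the coefficient is set to 0.
Result = 0.0000.

0.0000


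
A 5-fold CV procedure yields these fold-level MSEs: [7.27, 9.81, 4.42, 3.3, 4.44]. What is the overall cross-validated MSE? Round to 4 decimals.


Add all fold MSEs: 29.2400.
Divide by k = 5: 29.2400/5 = 5.8480.

5.8480


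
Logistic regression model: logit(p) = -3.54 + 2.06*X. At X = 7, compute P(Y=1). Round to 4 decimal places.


z = -3.54 + 2.06 * 7 = 10.8800.
Sigmoid: P = 1 / (1 + exp(-10.8800)) = 1.0000.

1.0000


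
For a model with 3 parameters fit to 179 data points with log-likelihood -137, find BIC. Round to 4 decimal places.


ln(179) = 5.187386.
k * ln(n) = 3 * 5.187386 = 15.562158.
-2L = 274.
BIC = 15.562158 + 274 = 289.562158, which rounds to 289.5622.

289.5622


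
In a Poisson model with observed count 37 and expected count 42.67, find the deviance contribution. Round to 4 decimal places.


First: ln(37/42.67) = -0.142578.
Then: 37 * -0.142578 = -5.275386.
y - mu = 37 - 42.67 = -5.67.
D = 2(-5.275386 - -5.67) = 0.789228, which rounds to 0.7892.

0.7892


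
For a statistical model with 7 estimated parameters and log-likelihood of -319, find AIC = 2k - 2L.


AIC = 2k - 2*loglik = 2(7) - 2(-319).
= 14 + 638 = 652.

652


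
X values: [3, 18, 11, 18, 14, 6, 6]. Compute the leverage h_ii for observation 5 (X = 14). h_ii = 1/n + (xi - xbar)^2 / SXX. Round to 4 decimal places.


Compute xbar = 10.8571 with n = 7 observations.
SXX = 220.8571.
Leverage = 1/7 + (14 - 10.8571)^2/220.8571 = 0.1876.

0.1876


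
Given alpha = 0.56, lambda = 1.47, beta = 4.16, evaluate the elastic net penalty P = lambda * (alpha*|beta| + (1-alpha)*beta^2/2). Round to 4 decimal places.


alpha * |beta| = 0.56 * 4.16 = 2.3296.
(1-alpha) * beta^2/2 = 0.44 * 17.3056/2 = 3.8072.
Total = 1.47 * (2.3296 + 3.8072) = 9.0211.

9.0211


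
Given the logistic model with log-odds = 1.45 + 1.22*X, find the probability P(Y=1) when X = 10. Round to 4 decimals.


Linear predictor: z = 1.45 + 1.22 * 10 = 13.6500.
P = 1/(1 + exp(-13.6500)) = 1/(1 + 0.0000) = 1.0000.

1.0000


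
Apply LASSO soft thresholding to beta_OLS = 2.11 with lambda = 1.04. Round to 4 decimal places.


|beta_OLS| = 2.11.
lambda = 1.04.
Since |beta| > lambda, coefficient = sign(beta)*(|beta| - lambda) = 1.0700.
Result = 1.0700.

1.0700


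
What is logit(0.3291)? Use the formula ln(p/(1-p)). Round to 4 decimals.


The odds are p/(1-p) = 0.3291 / 0.6709 = 0.4905.
logit(p) = ln(0.4905) = -0.7123.

-0.7123


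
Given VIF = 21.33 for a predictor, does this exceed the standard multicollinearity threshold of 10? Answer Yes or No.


Compare VIF = 21.33 to the threshold of 10.
21.33 >= 10, so the answer is Yes.

Yes


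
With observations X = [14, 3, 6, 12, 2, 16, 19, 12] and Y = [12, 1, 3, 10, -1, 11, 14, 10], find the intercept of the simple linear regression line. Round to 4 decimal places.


The slope is b1 = 0.8918.
Sample means are xbar = 10.5000 and ybar = 7.5000.
Intercept: b0 = 7.5000 - (0.8918)(10.5000) = -1.8638.

-1.8638


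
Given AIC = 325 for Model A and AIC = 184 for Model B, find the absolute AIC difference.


Compute |325 - 184| = 141.
Model B has the smaller AIC.

141


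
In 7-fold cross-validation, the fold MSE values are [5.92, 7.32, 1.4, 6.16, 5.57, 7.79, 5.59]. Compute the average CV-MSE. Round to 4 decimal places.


Total MSE across folds = 39.7500.
CV-MSE = 39.7500/7 = 5.6786.

5.6786


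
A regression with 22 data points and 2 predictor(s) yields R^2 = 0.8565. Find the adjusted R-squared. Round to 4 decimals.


Using the formula:
(1 - 0.8565) = 0.1435.
Multiply by 21/19: 0.1435 * 21 = 3.0135, then 3.0135 / 19 = 0.1586.
Adj R^2 = 1 - 0.1586 = 0.8414.

0.8414


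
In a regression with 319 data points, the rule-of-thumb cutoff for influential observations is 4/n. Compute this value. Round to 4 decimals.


Using the rule of thumb:
Threshold = 4 / 319 = 0.0125.

0.0125


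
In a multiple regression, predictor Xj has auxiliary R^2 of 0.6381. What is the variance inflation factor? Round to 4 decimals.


VIF = 1 / (1 - 0.6381).
= 1 / 0.3619 = 2.7632.

2.7632


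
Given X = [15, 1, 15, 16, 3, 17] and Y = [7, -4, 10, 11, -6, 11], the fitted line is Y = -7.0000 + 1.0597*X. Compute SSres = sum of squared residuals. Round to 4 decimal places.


For each point, residual = actual - predicted.
Residuals: [-1.8955, 1.9403, 1.1045, 1.0448, -2.1791, -0.0149].
Sum of squared residuals = 14.4179.

14.4179


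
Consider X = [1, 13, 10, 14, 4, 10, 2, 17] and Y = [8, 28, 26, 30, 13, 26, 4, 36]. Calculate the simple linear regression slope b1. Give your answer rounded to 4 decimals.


The sample means are xbar = 8.8750 and ybar = 21.3750.
Compute S_xx = 244.8750 and S_xy = 466.3750.
Slope b1 = S_xy / S_xx = 466.3750 / 244.8750 = 1.9045.

1.9045


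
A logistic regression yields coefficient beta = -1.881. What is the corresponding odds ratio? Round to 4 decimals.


The odds ratio is computed as:
OR = e^(-1.881) = 0.1524.

0.1524


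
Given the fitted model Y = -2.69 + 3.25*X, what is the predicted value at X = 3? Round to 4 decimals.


Predicted value:
Y = -2.69 + (3.25)(3) = -2.69 + 9.7500 = 7.0600.

7.0600


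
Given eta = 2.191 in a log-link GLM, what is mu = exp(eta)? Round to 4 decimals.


The inverse log link gives:
mu = exp(2.191) = 8.9442.

8.9442


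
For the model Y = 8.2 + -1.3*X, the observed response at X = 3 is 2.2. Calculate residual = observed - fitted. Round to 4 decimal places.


Fitted value at X = 3 is yhat = 8.2 + -1.3*3 = 4.3000.
Residual = 2.2 - 4.3000 = -2.1000.

-2.1000


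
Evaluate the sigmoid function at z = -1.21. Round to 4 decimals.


Compute exp(1.2100) = 3.3535.
Sigmoid = 1 / (1 + 3.3535) = 1 / 4.3535 = 0.2297.

0.2297


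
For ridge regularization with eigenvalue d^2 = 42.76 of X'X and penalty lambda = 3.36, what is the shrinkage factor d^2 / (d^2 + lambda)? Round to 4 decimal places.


Compute the denominator: 42.76 + 3.36 = 46.1200.
Shrinkage factor = 42.76 / 46.1200 = 0.9271.

0.9271


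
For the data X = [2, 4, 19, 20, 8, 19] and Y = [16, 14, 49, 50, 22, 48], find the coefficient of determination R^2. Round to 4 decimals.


The fitted line is Y = 7.9386 + 2.1023*X.
SSres = 29.2515, SStot = 1540.8333.
R^2 = 1 - SSres/SStot = 0.9810.

0.9810


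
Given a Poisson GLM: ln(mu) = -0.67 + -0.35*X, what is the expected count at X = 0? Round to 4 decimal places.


Linear predictor: eta = -0.67 + (-0.35)(0) = -0.6700.
Expected count: mu = exp(-0.6700) = 0.5117.

0.5117


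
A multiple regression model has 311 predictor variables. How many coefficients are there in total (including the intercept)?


Including the intercept, the model has 311 predictor coefficients + 1 intercept.
Total = 312.

312


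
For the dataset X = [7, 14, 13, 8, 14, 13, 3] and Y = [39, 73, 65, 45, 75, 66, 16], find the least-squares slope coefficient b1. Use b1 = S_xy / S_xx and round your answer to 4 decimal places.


Calculate xbar = 10.2857, ybar = 54.1429.
S_xx = 111.4286, S_xy = 557.7143.
Using b1 = S_xy / S_xx = 557.7143 / 111.4286, we get b1 = 5.0051.

5.0051


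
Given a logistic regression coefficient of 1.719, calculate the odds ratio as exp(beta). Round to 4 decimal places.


The odds ratio is computed as:
OR = e^(1.719) = 5.5789.

5.5789


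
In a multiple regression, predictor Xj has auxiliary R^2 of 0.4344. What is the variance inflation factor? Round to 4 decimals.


VIF = 1 / (1 - 0.4344).
= 1 / 0.5656 = 1.7680.

1.7680


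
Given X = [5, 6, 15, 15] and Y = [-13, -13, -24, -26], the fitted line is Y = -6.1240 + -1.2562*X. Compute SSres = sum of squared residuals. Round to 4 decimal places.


For each point, residual = actual - predicted.
Residuals: [-0.5950, 0.6612, 0.9670, -1.0330].
Sum of squared residuals = 2.7934.

2.7934


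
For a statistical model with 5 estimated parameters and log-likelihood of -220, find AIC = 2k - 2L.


Compute:
2k = 2*5 = 10.
-2*loglik = -2*(-220) = 440.
AIC = 10 + 440 = 450.

450


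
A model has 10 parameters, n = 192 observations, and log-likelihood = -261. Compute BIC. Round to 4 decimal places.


k * ln(n) = 10 * ln(192) = 10 * 5.257495 = 52.574950.
-2 * loglik = -2 * (-261) = 522.
BIC = 52.574950 + 522 = 574.574950, which rounds to 574.5750.

574.5750


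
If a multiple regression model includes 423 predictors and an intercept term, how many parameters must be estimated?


Each predictor gets one coefficient, plus one intercept.
Total parameters = 423 + 1 = 424.

424


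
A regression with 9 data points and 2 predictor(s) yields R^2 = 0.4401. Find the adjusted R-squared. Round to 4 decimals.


Plug in: Adj R^2 = 1 - (1 - 0.4401) * 8/6.
= 1 - 0.5599 * 8/6
= 1 - 4.4792 / 6
= 1 - 0.7465 = 0.2535.

0.2535


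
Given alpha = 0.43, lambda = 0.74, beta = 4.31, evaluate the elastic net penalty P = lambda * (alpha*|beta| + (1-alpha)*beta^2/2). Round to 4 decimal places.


Compute:
L1 = 0.43 * 4.31 = 1.8533.
L2 = 0.57 * 4.31^2 / 2 = 5.2942.
Penalty = 0.74 * (1.8533 + 5.2942) = 5.2891.

5.2891


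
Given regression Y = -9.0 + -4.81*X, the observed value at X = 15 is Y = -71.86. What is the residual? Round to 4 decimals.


Compute yhat = -9.0 + (-4.81)(15) = -81.1500.
Residual = actual - predicted = -71.86 - -81.1500 = 9.2900.

9.2900


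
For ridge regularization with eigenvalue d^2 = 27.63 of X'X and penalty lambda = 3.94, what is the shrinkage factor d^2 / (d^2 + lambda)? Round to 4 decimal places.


Denominator = d^2 + lambda = 27.63 + 3.94 = 31.5700.
Shrinkage = 27.63 / 31.5700 = 0.8752.

0.8752


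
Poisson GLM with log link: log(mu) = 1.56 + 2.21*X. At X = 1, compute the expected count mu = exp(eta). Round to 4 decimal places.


Compute eta = 1.56 + 2.21 * 1 = 3.7700.
Apply inverse link: mu = e^3.7700 = 43.3801.

43.3801


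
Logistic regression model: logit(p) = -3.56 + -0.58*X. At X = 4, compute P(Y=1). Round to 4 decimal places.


Linear predictor: z = -3.56 + -0.58 * 4 = -5.8800.
P = 1/(1 + exp(5.8800)) = 1/(1 + 357.8092) = 0.0028.

0.0028


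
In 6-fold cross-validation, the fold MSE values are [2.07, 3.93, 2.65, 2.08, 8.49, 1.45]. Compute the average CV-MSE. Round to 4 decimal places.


Add all fold MSEs: 20.6700.
Divide by k = 6: 20.6700/6 = 3.4450.

3.4450


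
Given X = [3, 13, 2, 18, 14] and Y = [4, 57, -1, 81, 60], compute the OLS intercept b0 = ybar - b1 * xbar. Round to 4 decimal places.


Compute b1 = 5.1436 from the OLS formula.
With xbar = 10.0000 and ybar = 40.2000, the intercept is:
b0 = 40.2000 - 5.1436 * 10.0000 = -11.2356.

-11.2356


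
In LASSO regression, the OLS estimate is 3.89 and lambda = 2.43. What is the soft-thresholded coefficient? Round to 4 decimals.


Check: |3.89| = 3.89 vs lambda = 2.43.
Since |beta| > lambda, coefficient = sign(beta)*(|beta| - lambda) = 1.4600.
Soft-thresholded coefficient = 1.4600.

1.4600


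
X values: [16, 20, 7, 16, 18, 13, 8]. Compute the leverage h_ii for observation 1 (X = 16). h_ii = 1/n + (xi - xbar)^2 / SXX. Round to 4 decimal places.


Compute xbar = 14.0000 with n = 7 observations.
SXX = 146.0000.
Leverage = 1/7 + (16 - 14.0000)^2/146.0000 = 0.1703.

0.1703


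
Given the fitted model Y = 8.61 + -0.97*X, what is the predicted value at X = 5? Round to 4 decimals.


Substitute X = 5 into the equation:
Y = 8.61 + -0.97 * 5 = 8.61 + -4.8500 = 3.7600.

3.7600


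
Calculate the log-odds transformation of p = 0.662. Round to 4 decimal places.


1 - p = 0.338.
p/(1-p) = 1.9586.
logit = ln(1.9586) = 0.6722.

0.6722


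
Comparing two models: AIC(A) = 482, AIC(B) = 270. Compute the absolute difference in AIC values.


Absolute difference = |482 - 270| = 212.
The model with lower AIC (B) is preferred.

212


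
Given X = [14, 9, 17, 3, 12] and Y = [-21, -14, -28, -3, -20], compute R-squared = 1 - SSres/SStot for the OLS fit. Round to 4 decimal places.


After computing the OLS fit (b0=2.0018, b1=-1.7456):
SSres = 3.4228, SStot = 350.8000.
R^2 = 1 - 3.4228/350.8000 = 0.9902.

0.9902


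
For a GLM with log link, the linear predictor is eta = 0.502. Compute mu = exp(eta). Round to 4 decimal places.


mu = exp(eta) = exp(0.502).
= 1.6520.

1.6520


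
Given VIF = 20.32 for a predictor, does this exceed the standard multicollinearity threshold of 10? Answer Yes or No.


Compare VIF = 20.32 to the threshold of 10.
20.32 >= 10, so the answer is Yes.

Yes


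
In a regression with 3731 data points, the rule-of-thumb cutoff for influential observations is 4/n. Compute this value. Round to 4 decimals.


Using the rule of thumb:
Threshold = 4 / 3731 = 0.0011.

0.0011


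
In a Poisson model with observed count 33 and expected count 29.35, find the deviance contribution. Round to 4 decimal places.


Compute y*ln(y/mu) = 33*ln(33/29.35) = 33*0.117215 = 3.868095.
y - mu = 3.65.
D = 2*(3.868095 - (3.65)) = 0.436190, which rounds to 0.4362.

0.4362


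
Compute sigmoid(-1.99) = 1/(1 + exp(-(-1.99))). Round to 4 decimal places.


exp(1.9900) = 7.3155.
1 + exp(-z) = 8.3155.
sigmoid = 1/8.3155 = 0.1203.

0.1203


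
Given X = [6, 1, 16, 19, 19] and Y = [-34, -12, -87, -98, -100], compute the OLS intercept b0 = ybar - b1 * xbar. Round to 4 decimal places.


The slope is b1 = -4.9180.
Sample means are xbar = 12.2000 and ybar = -66.2000.
Intercept: b0 = -66.2000 - (-4.9180)(12.2000) = -6.2001.

-6.2001


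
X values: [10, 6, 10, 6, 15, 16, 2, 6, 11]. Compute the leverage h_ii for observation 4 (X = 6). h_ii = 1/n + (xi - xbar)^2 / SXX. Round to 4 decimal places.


Mean of X: xbar = 9.1111.
SXX = 166.8889.
For X = 6: h = 1/9 + (6 - 9.1111)^2/166.8889 = 0.1691.

0.1691


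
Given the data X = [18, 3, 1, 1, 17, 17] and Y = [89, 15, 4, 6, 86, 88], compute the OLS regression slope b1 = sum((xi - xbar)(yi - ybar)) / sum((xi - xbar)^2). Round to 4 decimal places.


The sample means are xbar = 9.5000 and ybar = 48.0000.
Compute S_xx = 371.5000 and S_xy = 1879.0000.
Slope b1 = S_xy / S_xx = 1879.0000 / 371.5000 = 5.0579.

5.0579


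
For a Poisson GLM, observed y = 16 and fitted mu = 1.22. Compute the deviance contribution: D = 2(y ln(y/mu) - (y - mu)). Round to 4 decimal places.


Compute y*ln(y/mu) = 16*ln(16/1.22) = 16*2.573738 = 41.179808.
y - mu = 14.78.
D = 2*(41.179808 - (14.78)) = 52.799616, which rounds to 52.7996.

52.7996


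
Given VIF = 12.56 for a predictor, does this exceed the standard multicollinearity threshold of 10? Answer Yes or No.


Check: VIF = 12.56 vs threshold = 10.
Since 12.56 >= 10, the answer is Yes.

Yes


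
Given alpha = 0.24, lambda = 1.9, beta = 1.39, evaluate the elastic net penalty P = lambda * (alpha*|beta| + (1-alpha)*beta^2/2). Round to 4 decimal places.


L1 component = 0.24 * |1.39| = 0.3336.
L2 component = 0.76 * 1.39^2 / 2 = 0.7342.
Penalty = 1.9 * (0.3336 + 0.7342) = 1.9 * 1.0678 = 2.0288.

2.0288


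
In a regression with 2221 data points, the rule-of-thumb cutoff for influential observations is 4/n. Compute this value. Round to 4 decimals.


Cook's distance cutoff = 4/n = 4/2221.
= 0.0018.

0.0018


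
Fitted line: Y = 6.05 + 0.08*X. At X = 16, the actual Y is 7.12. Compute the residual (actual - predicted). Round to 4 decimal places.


Fitted value at X = 16 is yhat = 6.05 + 0.08*16 = 7.3300.
Residual = 7.12 - 7.3300 = -0.2100.

-0.2100


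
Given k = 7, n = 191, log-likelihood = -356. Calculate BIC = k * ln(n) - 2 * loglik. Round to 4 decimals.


ln(191) = 5.252273.
k * ln(n) = 7 * 5.252273 = 36.765911.
-2L = 712.
BIC = 36.765911 + 712 = 748.765911, which rounds to 748.7659.

748.7659


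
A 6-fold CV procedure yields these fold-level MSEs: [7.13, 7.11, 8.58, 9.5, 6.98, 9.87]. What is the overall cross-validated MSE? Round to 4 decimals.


Sum of fold MSEs = 49.1700.
Average = 49.1700 / 6 = 8.1950.

8.1950


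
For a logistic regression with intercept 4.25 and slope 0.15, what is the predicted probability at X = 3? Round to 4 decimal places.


z = 4.25 + 0.15 * 3 = 4.7000.
Sigmoid: P = 1 / (1 + exp(-4.7000)) = 0.9910.

0.9910


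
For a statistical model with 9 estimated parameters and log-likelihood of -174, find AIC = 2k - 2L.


AIC = 2k - 2*loglik = 2(9) - 2(-174).
= 18 + 348 = 366.

366


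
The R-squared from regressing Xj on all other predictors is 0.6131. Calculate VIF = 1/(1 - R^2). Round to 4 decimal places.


Using VIF = 1/(1 - R^2_j):
1 - 0.6131 = 0.3869.
VIF = 2.5846.

2.5846


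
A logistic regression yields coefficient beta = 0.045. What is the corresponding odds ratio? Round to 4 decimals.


The odds ratio is computed as:
OR = e^(0.045) = 1.0460.

1.0460


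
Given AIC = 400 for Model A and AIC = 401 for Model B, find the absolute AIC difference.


Compute |400 - 401| = 1.
Model A has the smaller AIC.

1


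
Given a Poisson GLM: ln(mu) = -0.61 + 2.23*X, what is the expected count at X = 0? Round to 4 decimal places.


eta = -0.61 + 2.23 * 0 = -0.6100.
mu = exp(-0.6100) = 0.5434.

0.5434


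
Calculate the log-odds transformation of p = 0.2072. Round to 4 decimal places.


1 - p = 0.7928.
p/(1-p) = 0.2614.
logit = ln(0.2614) = -1.3419.

-1.3419


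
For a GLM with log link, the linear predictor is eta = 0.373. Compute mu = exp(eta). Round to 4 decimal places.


mu = exp(eta) = exp(0.373).
= 1.4521.

1.4521


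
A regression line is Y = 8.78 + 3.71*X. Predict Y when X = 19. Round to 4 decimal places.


Substitute X = 19 into the equation:
Y = 8.78 + 3.71 * 19 = 8.78 + 70.4900 = 79.2700.

79.2700
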